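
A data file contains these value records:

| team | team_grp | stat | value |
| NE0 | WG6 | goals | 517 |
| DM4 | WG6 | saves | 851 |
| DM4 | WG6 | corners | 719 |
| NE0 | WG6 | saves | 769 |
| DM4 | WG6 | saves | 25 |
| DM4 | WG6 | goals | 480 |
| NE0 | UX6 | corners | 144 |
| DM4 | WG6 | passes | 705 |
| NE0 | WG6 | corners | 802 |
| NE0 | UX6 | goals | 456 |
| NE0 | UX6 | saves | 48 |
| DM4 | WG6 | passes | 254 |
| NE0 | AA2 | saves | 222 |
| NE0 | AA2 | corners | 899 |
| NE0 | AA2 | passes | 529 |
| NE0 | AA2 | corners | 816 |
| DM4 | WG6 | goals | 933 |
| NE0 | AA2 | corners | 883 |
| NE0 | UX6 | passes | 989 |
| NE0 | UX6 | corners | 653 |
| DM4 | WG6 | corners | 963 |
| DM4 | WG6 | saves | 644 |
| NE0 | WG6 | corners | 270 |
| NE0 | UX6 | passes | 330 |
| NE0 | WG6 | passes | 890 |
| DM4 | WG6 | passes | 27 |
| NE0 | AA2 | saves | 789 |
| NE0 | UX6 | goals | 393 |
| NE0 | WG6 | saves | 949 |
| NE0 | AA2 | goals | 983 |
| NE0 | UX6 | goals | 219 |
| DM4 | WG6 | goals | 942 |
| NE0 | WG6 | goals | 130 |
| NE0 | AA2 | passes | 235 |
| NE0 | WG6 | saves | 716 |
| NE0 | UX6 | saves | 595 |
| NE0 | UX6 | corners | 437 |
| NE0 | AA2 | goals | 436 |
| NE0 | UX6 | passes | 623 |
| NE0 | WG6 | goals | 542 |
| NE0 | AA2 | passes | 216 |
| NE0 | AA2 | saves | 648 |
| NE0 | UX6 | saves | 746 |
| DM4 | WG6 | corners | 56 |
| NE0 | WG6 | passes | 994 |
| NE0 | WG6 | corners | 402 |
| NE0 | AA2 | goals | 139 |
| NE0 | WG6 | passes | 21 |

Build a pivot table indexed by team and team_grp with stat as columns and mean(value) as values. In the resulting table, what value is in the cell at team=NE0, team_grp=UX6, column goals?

Rows with team=NE0, team_grp=UX6 and stat=goals: value values are 456, 393, 219.
(456 + 393 + 219) / 3 = 356.

356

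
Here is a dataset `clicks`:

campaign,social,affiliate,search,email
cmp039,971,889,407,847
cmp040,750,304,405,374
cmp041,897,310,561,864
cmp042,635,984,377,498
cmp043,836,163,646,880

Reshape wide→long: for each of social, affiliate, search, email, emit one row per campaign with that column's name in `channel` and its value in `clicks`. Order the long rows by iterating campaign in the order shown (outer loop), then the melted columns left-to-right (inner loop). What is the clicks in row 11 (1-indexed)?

561

20 rows total (5 × 4). Row 11: index ⌊(11-1)/4⌋ = 2 into campaign → cmp041; (11-1) mod 4 = 2 into the melted columns → search.
So row 11 is (cmp041, search, 561); clicks = 561.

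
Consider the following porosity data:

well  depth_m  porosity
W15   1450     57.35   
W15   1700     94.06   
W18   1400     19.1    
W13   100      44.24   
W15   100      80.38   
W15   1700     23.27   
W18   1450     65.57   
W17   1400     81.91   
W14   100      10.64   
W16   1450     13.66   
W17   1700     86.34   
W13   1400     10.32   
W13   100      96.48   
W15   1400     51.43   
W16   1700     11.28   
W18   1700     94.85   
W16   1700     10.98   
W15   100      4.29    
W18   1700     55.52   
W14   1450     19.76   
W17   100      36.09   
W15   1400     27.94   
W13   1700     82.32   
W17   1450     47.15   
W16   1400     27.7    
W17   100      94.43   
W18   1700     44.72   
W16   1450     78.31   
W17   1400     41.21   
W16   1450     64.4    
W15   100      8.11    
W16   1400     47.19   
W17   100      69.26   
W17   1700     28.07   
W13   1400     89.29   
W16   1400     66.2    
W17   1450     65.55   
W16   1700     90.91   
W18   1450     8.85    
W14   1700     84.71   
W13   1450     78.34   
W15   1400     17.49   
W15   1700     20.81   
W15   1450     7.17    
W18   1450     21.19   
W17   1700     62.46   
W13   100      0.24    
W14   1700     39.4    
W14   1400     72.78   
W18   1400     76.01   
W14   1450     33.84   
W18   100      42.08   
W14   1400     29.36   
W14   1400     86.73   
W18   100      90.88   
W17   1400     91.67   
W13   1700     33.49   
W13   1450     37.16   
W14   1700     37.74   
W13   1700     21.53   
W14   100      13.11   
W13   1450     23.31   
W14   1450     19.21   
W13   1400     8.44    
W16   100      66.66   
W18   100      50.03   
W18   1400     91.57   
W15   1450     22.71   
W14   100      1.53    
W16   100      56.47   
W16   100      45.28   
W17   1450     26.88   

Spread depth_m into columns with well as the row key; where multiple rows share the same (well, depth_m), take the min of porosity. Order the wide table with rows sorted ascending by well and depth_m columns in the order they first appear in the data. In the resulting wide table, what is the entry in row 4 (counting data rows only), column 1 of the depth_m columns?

With rows sorted ascending by well, row 4 is well=W16. depth_m columns in first-appearance order: 1450, 1700, 1400, 100; column 1 is 1450.
Long rows with well=W16, depth_m=1450: min(13.66, 78.31, 64.4) = 13.66.

13.66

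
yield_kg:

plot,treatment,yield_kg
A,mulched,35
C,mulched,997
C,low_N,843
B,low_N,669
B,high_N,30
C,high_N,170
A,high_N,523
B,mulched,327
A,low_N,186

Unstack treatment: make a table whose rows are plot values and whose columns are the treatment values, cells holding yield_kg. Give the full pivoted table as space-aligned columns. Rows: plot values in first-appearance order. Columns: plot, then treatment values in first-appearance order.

plot  mulched  low_N  high_N
A     35       186    523   
C     997      843    170   
B     327      669    30    

Columns: plot plus the 3 distinct treatment values (mulched, low_N, high_N).
For example, row A column mulched takes yield_kg=35 from the long row (A, mulched).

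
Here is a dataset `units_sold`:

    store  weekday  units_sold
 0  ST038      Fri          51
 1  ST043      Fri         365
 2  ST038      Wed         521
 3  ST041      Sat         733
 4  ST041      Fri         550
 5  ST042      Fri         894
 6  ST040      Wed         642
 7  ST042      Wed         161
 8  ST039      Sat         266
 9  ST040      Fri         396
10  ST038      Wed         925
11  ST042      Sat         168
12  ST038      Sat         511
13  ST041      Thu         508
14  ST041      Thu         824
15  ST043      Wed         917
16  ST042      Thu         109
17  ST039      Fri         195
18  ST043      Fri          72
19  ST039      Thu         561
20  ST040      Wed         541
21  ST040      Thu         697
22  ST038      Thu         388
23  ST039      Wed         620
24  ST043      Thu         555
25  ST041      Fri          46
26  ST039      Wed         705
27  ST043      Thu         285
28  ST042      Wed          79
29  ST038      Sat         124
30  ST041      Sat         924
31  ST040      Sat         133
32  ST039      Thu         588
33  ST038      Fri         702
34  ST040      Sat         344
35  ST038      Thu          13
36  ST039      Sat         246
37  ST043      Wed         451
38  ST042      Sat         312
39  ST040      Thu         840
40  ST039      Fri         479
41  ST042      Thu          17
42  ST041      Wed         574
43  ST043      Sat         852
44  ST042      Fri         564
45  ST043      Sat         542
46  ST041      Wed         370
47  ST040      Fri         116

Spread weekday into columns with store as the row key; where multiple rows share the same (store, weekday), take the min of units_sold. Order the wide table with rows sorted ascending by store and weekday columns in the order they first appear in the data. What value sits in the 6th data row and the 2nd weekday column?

451

With rows sorted ascending by store, row 6 is store=ST043. weekday columns in first-appearance order: Fri, Wed, Sat, Thu; column 2 is Wed.
Long rows with store=ST043, weekday=Wed: min(917, 451) = 451.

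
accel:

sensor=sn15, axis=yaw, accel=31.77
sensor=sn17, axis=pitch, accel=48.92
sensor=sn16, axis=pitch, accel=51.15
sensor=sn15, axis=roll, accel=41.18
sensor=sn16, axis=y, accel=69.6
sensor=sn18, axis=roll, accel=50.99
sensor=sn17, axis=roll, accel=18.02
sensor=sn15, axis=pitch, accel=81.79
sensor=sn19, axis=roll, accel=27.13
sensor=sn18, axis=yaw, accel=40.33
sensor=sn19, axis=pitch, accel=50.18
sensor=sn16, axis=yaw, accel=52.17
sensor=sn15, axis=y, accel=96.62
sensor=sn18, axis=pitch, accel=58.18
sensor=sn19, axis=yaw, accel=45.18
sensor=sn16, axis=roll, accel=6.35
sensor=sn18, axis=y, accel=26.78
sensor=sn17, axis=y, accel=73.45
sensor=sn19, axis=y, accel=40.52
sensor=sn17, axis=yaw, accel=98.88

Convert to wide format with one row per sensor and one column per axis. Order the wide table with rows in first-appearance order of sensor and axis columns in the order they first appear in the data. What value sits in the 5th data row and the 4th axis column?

With rows in first-appearance order of sensor, row 5 is sensor=sn19. axis columns in first-appearance order: yaw, pitch, roll, y; column 4 is y.
Long rows with sensor=sn19, axis=y: accel = 40.52.

40.52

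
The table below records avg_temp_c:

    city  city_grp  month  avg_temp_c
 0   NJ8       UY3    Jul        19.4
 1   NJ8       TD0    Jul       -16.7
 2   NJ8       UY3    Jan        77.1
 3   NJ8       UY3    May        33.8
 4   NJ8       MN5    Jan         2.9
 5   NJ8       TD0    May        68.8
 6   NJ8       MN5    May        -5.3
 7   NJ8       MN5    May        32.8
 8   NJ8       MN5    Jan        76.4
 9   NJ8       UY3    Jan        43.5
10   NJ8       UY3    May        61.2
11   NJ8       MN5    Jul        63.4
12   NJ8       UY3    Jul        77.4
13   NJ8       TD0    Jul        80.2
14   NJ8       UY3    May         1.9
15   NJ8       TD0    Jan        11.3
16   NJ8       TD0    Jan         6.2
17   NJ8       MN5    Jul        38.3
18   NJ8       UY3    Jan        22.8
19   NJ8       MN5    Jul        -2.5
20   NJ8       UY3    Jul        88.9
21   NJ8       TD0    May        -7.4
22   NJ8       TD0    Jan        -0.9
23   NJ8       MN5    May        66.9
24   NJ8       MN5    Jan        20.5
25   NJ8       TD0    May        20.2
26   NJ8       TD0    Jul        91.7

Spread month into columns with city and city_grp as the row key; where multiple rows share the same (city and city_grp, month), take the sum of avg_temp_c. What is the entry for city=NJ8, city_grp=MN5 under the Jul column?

Rows with city=NJ8, city_grp=MN5 and month=Jul: avg_temp_c values are 63.4, 38.3, -2.5.
63.4 + 38.3 + -2.5 = 99.2.

99.2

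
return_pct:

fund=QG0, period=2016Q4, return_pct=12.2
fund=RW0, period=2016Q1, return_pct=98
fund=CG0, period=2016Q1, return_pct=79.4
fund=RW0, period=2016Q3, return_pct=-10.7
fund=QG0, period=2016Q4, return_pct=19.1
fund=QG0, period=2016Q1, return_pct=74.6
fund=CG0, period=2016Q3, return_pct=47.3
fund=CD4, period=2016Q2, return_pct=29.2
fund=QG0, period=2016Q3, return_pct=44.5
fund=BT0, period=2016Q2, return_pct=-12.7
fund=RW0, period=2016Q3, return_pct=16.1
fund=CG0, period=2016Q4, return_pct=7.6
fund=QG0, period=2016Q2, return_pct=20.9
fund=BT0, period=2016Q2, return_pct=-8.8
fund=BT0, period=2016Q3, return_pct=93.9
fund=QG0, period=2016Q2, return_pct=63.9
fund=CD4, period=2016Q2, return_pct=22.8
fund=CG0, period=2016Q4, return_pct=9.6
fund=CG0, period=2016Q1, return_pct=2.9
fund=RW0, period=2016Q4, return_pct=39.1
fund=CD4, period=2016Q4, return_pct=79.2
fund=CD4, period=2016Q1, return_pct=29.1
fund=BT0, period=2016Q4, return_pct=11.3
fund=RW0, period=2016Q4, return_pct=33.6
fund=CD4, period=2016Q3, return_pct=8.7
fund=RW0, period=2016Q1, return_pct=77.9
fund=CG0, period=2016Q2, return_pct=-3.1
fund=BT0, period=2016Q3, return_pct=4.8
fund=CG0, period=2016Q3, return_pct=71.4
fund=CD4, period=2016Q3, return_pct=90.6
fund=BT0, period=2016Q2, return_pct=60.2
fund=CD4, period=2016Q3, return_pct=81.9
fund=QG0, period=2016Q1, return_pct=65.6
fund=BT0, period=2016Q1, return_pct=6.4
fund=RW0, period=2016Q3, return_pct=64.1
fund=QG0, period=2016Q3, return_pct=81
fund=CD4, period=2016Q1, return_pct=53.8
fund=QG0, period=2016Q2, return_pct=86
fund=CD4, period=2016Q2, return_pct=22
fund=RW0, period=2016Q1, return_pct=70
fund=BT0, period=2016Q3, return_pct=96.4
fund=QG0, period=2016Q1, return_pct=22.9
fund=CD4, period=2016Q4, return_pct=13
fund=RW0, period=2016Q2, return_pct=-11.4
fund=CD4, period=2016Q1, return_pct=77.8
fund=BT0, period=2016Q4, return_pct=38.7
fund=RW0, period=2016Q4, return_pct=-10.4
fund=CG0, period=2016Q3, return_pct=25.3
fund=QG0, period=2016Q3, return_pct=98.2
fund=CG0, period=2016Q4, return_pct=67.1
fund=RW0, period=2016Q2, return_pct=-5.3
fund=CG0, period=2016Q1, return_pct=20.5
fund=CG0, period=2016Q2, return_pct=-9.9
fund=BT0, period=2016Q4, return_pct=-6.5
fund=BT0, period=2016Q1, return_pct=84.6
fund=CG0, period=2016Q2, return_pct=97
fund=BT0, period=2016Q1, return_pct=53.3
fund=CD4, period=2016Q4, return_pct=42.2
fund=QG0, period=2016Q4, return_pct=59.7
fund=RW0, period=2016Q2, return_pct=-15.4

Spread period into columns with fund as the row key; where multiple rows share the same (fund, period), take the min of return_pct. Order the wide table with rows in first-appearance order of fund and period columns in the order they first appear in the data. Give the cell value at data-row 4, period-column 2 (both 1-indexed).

With rows in first-appearance order of fund, row 4 is fund=CD4. period columns in first-appearance order: 2016Q4, 2016Q1, 2016Q3, 2016Q2; column 2 is 2016Q1.
Long rows with fund=CD4, period=2016Q1: min(29.1, 53.8, 77.8) = 29.1.

29.1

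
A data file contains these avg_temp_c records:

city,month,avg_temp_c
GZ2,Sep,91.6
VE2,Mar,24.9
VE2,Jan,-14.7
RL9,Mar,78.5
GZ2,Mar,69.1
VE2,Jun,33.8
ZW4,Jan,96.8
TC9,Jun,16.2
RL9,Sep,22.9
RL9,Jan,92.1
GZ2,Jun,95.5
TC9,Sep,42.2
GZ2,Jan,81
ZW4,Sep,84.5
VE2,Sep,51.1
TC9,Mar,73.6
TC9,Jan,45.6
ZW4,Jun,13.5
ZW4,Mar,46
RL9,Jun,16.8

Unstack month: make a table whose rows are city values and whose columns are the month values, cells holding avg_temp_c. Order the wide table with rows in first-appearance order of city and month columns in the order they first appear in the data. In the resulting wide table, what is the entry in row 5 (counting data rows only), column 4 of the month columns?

With rows in first-appearance order of city, row 5 is city=TC9. month columns in first-appearance order: Sep, Mar, Jan, Jun; column 4 is Jun.
Long rows with city=TC9, month=Jun: avg_temp_c = 16.2.

16.2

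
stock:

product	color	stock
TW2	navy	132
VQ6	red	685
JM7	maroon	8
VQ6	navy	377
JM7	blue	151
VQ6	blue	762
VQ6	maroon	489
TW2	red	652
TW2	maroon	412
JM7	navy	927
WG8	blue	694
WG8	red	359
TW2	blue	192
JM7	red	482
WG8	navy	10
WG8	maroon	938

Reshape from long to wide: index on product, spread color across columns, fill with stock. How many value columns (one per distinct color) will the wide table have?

4 distinct color values: red, maroon, navy, blue.

4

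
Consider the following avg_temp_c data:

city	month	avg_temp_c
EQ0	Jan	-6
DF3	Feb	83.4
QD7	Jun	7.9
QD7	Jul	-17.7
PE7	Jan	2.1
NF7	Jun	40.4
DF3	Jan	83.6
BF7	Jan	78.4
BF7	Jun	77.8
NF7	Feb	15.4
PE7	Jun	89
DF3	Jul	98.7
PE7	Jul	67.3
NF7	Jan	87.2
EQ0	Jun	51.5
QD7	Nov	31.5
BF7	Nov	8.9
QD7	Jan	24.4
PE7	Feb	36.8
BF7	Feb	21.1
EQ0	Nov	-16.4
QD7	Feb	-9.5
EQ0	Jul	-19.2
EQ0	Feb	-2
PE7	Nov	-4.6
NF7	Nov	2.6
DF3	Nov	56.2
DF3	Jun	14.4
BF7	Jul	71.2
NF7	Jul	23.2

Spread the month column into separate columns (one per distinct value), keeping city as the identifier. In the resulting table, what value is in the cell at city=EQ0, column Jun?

51.5

Wide layout: rows indexed by city, columns are the 5 distinct month values (Jan, Feb, Jun, Jul, Nov).
Cell (city=EQ0, month=Jun) draws from the long row where city=EQ0 and month=Jun, which has avg_temp_c=51.5.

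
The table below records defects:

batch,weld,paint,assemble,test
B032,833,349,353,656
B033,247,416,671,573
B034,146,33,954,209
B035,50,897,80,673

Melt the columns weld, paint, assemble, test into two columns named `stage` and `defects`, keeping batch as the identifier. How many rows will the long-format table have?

16

4 batch values × 4 melted columns = 16 rows.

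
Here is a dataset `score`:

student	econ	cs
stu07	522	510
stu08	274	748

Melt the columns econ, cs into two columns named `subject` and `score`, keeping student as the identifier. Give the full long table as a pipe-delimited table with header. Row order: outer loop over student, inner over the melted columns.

| student | subject | score |
| stu07 | econ | 522 |
| stu07 | cs | 510 |
| stu08 | econ | 274 |
| stu08 | cs | 748 |

Each (student, column) pair becomes one row: 2 × 2 = 4 rows.
For example, (stu07, econ) → score=522.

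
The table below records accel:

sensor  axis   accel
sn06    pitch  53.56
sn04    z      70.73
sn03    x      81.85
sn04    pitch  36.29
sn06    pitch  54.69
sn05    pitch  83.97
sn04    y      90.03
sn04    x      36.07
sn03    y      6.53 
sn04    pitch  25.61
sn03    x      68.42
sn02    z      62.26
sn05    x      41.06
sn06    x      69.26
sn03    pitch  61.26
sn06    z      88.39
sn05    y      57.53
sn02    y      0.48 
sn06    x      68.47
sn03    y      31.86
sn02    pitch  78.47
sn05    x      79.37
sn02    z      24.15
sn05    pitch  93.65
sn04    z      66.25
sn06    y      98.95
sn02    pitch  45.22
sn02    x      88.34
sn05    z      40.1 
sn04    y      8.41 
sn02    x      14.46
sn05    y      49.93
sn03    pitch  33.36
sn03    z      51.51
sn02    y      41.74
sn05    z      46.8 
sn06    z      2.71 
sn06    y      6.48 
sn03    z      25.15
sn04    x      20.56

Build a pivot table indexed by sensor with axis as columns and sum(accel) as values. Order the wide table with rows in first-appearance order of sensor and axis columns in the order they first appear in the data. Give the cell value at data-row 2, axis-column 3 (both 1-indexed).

56.63

With rows in first-appearance order of sensor, row 2 is sensor=sn04. axis columns in first-appearance order: pitch, z, x, y; column 3 is x.
Long rows with sensor=sn04, axis=x: 36.07 + 20.56 = 56.63.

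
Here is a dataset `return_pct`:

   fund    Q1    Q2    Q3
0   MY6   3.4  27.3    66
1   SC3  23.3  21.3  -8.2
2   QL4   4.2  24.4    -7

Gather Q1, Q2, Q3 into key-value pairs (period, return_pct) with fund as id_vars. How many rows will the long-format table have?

9

3 fund values × 3 melted columns = 9 rows.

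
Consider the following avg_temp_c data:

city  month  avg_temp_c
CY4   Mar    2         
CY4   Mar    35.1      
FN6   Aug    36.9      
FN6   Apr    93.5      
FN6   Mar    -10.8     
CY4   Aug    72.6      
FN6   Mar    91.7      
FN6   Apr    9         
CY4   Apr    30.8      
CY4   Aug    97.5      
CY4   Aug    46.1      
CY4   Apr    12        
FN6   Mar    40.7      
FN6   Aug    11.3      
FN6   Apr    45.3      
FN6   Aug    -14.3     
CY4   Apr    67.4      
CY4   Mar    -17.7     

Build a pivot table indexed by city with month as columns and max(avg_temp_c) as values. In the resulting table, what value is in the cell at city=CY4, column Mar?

Rows with city=CY4 and month=Mar: avg_temp_c values are 2, 35.1, -17.7.
max(2, 35.1, -17.7) = 35.1.

35.1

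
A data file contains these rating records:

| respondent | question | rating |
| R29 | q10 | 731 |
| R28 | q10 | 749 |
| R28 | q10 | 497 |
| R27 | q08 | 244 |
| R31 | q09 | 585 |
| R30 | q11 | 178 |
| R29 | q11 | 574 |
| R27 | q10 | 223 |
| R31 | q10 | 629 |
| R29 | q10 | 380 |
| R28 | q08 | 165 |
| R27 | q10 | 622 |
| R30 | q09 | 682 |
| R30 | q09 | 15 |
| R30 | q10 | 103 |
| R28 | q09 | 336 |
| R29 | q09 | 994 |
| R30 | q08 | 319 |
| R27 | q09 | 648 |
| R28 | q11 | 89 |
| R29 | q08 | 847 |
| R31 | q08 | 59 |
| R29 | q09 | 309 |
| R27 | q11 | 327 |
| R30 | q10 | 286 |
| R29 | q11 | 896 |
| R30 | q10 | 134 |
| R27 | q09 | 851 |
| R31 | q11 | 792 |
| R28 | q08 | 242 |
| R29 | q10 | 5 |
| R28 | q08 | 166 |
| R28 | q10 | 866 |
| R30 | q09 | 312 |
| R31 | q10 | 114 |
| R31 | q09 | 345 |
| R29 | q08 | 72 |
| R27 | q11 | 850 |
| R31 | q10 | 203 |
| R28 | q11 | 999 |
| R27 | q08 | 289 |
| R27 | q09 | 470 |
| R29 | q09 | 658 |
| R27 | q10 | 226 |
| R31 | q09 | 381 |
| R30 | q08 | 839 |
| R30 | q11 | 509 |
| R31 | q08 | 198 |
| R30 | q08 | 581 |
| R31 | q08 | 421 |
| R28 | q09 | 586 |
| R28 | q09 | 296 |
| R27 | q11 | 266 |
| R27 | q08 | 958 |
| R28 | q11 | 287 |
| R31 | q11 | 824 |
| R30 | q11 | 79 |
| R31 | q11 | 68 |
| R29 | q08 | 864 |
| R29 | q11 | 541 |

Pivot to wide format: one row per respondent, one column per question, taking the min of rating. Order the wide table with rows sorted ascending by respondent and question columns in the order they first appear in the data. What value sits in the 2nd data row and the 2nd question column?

With rows sorted ascending by respondent, row 2 is respondent=R28. question columns in first-appearance order: q10, q08, q09, q11; column 2 is q08.
Long rows with respondent=R28, question=q08: min(165, 242, 166) = 165.

165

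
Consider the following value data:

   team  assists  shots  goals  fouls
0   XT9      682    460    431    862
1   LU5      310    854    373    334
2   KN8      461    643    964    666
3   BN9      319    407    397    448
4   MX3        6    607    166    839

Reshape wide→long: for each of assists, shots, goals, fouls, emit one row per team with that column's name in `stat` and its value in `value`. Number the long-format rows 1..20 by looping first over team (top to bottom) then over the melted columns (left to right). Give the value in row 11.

964

20 rows total (5 × 4). Row 11: index ⌊(11-1)/4⌋ = 2 into team → KN8; (11-1) mod 4 = 2 into the melted columns → goals.
So row 11 is (KN8, goals, 964); value = 964.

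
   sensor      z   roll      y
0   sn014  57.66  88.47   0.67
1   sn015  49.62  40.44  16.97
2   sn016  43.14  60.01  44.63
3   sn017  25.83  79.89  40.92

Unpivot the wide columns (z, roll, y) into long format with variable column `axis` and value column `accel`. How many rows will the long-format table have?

12

4 sensor values × 3 melted columns = 12 rows.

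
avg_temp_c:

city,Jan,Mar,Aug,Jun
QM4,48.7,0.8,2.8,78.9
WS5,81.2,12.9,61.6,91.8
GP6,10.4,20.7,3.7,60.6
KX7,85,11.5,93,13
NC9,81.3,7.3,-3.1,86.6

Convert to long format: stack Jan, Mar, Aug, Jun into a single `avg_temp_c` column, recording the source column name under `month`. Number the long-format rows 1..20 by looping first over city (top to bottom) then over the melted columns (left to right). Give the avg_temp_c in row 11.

3.7

20 rows total (5 × 4). Row 11: index ⌊(11-1)/4⌋ = 2 into city → GP6; (11-1) mod 4 = 2 into the melted columns → Aug.
So row 11 is (GP6, Aug, 3.7); avg_temp_c = 3.7.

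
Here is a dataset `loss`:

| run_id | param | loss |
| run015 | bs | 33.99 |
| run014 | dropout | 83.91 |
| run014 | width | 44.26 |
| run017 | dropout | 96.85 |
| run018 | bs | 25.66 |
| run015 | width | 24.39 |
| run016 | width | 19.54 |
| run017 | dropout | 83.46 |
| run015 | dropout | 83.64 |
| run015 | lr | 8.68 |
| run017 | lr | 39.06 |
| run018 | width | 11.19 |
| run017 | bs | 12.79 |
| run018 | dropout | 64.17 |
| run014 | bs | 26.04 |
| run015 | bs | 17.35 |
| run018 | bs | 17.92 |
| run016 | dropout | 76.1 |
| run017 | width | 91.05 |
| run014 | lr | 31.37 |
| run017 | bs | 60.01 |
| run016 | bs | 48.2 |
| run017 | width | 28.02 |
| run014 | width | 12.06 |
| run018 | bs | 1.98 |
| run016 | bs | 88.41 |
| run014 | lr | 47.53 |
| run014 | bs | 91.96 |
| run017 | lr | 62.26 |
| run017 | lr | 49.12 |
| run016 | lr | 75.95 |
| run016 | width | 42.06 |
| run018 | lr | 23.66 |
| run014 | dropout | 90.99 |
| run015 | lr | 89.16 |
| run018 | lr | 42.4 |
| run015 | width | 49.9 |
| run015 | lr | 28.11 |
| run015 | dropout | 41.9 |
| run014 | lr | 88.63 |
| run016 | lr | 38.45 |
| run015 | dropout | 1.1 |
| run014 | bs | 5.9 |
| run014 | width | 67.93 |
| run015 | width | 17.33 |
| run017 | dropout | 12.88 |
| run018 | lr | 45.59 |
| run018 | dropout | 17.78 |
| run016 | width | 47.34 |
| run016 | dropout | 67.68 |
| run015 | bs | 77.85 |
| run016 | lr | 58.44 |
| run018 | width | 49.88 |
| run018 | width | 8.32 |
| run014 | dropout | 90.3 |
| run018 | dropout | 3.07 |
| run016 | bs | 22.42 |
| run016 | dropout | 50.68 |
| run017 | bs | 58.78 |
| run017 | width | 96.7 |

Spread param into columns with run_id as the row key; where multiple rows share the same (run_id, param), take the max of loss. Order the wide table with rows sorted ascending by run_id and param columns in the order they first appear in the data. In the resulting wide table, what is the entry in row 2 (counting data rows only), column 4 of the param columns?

89.16

With rows sorted ascending by run_id, row 2 is run_id=run015. param columns in first-appearance order: bs, dropout, width, lr; column 4 is lr.
Long rows with run_id=run015, param=lr: max(8.68, 89.16, 28.11) = 89.16.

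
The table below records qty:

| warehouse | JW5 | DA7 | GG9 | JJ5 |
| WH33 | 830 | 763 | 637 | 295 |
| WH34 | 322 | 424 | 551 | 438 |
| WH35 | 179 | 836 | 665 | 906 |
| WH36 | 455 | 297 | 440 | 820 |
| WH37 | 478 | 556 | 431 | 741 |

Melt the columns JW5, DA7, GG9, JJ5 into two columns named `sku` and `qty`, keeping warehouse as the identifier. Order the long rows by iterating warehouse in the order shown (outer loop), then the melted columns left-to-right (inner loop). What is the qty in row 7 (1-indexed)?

551

20 rows total (5 × 4). Row 7: index ⌊(7-1)/4⌋ = 1 into warehouse → WH34; (7-1) mod 4 = 2 into the melted columns → GG9.
So row 7 is (WH34, GG9, 551); qty = 551.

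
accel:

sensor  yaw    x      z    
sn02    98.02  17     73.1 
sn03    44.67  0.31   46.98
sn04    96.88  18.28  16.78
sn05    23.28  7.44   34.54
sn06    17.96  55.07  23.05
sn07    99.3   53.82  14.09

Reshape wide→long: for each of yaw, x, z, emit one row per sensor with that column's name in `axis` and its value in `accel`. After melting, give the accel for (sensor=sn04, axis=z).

Unpivoting turns each (sensor, wide-column) pair into one long row.
The wide cell at row sn04, column z holds 16.78, so the long row (sn04, z) has accel=16.78.

16.78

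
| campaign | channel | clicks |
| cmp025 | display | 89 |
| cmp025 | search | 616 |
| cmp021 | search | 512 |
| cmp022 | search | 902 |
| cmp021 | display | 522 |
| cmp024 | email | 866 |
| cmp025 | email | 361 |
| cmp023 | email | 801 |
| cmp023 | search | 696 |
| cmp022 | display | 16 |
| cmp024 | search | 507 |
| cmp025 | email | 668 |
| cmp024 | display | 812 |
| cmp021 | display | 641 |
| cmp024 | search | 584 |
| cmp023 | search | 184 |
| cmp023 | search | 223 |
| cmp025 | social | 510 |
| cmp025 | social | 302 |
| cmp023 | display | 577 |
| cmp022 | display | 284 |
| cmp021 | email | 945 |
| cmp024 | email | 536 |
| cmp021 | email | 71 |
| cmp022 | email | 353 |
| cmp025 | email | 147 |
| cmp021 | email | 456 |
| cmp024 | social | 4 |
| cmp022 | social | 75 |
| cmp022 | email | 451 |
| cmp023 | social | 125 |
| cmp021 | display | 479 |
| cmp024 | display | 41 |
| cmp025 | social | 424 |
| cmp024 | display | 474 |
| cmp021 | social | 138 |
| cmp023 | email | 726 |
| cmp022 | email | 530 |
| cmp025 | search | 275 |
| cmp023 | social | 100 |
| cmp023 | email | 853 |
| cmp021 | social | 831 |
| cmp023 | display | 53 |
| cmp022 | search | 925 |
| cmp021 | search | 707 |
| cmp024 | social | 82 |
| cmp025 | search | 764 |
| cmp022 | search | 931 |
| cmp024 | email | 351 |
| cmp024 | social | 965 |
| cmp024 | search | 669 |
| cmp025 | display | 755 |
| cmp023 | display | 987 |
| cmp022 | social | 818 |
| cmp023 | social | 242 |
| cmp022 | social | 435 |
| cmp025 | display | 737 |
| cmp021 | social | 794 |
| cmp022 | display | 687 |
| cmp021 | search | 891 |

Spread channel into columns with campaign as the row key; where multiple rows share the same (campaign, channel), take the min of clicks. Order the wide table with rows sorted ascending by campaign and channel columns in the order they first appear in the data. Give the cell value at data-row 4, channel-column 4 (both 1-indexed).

With rows sorted ascending by campaign, row 4 is campaign=cmp024. channel columns in first-appearance order: display, search, email, social; column 4 is social.
Long rows with campaign=cmp024, channel=social: min(4, 82, 965) = 4.

4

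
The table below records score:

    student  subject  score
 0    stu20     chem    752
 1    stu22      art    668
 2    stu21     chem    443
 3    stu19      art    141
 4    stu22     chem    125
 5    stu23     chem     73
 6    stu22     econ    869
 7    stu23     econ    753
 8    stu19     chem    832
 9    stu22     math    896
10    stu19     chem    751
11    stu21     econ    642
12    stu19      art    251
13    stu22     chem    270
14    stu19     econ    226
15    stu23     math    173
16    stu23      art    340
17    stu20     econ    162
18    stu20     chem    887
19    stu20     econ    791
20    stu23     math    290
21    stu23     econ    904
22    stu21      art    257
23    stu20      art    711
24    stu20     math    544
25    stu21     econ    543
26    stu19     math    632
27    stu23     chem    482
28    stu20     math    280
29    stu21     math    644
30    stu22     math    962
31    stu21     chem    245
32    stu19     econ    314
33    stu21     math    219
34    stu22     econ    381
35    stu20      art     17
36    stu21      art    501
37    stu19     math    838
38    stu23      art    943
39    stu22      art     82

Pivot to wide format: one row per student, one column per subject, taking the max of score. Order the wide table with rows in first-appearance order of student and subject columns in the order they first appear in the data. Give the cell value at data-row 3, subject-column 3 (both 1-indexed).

With rows in first-appearance order of student, row 3 is student=stu21. subject columns in first-appearance order: chem, art, econ, math; column 3 is econ.
Long rows with student=stu21, subject=econ: max(642, 543) = 642.

642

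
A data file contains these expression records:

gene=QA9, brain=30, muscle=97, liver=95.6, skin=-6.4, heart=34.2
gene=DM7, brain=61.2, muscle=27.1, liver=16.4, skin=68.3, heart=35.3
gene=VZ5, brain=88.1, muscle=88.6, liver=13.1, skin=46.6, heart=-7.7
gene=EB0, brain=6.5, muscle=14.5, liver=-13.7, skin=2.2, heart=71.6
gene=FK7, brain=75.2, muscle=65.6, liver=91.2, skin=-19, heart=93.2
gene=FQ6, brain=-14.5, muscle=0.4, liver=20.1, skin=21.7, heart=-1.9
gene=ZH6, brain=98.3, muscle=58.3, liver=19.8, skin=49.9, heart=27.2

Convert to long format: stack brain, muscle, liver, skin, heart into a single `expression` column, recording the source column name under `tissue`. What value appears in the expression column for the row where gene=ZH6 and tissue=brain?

Unpivoting turns each (gene, wide-column) pair into one long row.
The wide cell at row ZH6, column brain holds 98.3, so the long row (ZH6, brain) has expression=98.3.

98.3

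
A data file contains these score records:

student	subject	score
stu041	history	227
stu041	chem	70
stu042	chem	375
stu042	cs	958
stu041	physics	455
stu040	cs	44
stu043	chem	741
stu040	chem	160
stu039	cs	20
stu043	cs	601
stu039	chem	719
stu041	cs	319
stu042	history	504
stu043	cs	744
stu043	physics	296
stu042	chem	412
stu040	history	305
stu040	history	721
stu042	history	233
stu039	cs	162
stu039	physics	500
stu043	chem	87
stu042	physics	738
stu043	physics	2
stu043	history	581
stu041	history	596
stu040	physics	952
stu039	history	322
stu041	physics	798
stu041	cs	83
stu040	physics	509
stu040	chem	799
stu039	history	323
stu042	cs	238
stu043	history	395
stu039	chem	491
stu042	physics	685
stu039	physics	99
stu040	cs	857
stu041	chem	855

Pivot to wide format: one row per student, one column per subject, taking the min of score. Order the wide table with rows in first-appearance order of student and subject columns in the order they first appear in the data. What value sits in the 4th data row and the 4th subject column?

With rows in first-appearance order of student, row 4 is student=stu043. subject columns in first-appearance order: history, chem, cs, physics; column 4 is physics.
Long rows with student=stu043, subject=physics: min(296, 2) = 2.

2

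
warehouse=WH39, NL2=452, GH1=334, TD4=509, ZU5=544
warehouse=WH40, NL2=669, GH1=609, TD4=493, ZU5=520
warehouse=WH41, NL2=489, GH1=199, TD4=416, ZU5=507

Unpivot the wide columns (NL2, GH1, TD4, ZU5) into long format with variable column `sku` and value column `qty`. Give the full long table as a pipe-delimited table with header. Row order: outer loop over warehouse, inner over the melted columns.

| warehouse | sku | qty |
| WH39 | NL2 | 452 |
| WH39 | GH1 | 334 |
| WH39 | TD4 | 509 |
| WH39 | ZU5 | 544 |
| WH40 | NL2 | 669 |
| WH40 | GH1 | 609 |
| WH40 | TD4 | 493 |
| WH40 | ZU5 | 520 |
| WH41 | NL2 | 489 |
| WH41 | GH1 | 199 |
| WH41 | TD4 | 416 |
| WH41 | ZU5 | 507 |

Each (warehouse, column) pair becomes one row: 3 × 4 = 12 rows.
For example, (WH39, NL2) → qty=452.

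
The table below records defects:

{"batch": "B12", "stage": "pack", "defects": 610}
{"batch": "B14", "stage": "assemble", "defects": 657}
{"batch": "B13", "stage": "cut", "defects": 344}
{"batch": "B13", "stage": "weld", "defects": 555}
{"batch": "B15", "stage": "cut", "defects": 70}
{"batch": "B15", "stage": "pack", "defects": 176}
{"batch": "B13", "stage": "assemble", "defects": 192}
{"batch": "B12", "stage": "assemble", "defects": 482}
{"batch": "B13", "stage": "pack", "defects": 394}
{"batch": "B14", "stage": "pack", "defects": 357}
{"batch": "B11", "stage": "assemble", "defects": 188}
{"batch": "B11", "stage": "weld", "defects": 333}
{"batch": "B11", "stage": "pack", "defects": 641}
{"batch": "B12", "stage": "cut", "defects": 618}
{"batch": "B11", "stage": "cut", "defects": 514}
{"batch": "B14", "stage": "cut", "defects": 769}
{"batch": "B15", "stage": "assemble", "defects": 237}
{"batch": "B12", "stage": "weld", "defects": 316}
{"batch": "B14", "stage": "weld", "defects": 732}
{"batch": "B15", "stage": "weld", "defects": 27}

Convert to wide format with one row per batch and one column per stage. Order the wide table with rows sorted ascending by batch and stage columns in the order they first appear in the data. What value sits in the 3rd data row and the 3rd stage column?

With rows sorted ascending by batch, row 3 is batch=B13. stage columns in first-appearance order: pack, assemble, cut, weld; column 3 is cut.
Long rows with batch=B13, stage=cut: defects = 344.

344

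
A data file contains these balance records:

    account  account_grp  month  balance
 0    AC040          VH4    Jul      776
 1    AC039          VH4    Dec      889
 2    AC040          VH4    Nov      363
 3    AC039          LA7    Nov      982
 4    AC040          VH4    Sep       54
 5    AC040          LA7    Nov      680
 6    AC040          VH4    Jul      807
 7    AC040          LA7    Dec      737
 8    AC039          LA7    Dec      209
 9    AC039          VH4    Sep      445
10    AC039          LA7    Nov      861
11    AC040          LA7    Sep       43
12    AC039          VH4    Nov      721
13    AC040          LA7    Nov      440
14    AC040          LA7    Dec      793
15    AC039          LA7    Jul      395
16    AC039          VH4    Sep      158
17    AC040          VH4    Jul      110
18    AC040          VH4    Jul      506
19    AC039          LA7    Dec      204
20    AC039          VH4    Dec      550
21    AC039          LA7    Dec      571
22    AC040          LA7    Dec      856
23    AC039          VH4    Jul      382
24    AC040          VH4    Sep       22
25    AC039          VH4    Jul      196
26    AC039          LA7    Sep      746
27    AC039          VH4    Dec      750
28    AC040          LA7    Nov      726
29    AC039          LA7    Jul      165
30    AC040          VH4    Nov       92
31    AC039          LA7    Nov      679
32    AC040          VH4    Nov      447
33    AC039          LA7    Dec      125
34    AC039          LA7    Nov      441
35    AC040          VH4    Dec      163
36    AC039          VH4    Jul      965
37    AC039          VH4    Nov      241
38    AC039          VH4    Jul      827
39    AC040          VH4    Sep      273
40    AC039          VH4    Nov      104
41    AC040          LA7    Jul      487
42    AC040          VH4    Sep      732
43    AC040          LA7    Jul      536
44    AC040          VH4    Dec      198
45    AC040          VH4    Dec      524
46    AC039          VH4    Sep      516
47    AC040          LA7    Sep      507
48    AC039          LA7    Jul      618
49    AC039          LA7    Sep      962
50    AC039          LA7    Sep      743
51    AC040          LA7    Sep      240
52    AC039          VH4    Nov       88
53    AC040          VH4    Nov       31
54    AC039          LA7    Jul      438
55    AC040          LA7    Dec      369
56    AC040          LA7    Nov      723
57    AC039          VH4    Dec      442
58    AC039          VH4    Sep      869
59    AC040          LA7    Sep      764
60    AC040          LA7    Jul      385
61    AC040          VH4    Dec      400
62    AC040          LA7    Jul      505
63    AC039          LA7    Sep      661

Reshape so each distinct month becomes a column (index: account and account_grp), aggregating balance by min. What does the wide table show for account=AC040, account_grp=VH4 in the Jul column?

110

Rows with account=AC040, account_grp=VH4 and month=Jul: balance values are 776, 807, 110, 506.
min(776, 807, 110, 506) = 110.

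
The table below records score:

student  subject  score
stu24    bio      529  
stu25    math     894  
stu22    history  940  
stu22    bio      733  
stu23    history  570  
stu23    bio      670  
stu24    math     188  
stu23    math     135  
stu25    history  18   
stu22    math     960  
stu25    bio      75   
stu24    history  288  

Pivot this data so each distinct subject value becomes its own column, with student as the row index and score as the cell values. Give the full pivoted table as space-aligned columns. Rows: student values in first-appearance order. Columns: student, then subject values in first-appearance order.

Columns: student plus the 3 distinct subject values (bio, math, history).
For example, row stu24 column bio takes score=529 from the long row (stu24, bio).

student  bio  math  history
stu24    529  188   288    
stu25    75   894   18     
stu22    733  960   940    
stu23    670  135   570    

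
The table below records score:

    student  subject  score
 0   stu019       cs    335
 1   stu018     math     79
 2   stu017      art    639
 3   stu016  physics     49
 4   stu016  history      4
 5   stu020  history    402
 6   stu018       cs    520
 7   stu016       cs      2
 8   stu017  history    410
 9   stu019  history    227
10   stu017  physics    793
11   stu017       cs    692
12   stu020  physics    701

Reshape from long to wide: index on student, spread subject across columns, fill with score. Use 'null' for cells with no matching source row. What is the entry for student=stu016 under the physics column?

49

The long row with student=stu016, subject=physics has score=49.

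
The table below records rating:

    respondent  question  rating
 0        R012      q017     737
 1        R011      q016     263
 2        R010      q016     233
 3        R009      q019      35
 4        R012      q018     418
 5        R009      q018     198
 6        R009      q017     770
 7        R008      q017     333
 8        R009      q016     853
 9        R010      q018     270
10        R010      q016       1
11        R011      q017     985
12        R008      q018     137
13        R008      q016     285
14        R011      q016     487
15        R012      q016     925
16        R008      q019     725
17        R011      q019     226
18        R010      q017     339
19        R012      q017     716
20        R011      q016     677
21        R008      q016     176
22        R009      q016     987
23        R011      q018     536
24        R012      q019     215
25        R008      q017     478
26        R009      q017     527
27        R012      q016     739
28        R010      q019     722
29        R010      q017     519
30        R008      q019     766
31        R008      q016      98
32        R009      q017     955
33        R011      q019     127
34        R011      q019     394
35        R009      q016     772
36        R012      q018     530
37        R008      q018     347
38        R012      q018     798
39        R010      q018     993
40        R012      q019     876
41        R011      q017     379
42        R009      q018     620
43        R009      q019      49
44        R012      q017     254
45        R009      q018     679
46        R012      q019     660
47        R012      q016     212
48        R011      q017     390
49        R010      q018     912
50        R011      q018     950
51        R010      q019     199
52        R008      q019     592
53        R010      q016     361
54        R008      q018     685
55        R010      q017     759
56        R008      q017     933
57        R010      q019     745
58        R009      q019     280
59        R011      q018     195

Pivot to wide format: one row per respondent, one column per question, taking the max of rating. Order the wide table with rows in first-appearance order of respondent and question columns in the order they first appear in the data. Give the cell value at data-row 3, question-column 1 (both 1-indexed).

With rows in first-appearance order of respondent, row 3 is respondent=R010. question columns in first-appearance order: q017, q016, q019, q018; column 1 is q017.
Long rows with respondent=R010, question=q017: max(339, 519, 759) = 759.

759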